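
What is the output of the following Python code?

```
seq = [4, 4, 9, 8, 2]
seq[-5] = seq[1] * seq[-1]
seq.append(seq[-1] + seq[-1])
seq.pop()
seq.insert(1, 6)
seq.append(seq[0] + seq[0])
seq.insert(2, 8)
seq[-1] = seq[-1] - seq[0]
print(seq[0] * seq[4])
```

72

seq[-5] = seq[1]*seq[-1] = 4*2 = 8 → [8, 4, 9, 8, 2]
append seq[-1]+seq[-1] = 2+2 = 4 → [8, 4, 9, 8, 2, 4]
pop() removes 4 → [8, 4, 9, 8, 2]
insert 6 at 1 → [8, 6, 4, 9, 8, 2]
append seq[0]+seq[0] = 8+8 = 16 → [8, 6, 4, 9, 8, 2, 16]
insert 8 at 2 → [8, 6, 8, 4, 9, 8, 2, 16]
seq[-1] = seq[-1]-seq[0] = 16-8 = 8 → [8, 6, 8, 4, 9, 8, 2, 8]
seq[0]*seq[4] = 8*9 = 72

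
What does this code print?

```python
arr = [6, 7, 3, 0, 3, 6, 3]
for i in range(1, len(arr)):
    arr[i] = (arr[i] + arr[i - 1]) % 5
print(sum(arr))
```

i=1: arr[1] = (7+6)%5 = 3 → [6, 3, 3, 0, 3, 6, 3]
i=2: arr[2] = (3+3)%5 = 1 → [6, 3, 1, 0, 3, 6, 3]
i=3: arr[3] = (0+1)%5 = 1 → [6, 3, 1, 1, 3, 6, 3]
i=4: arr[4] = (3+1)%5 = 4 → [6, 3, 1, 1, 4, 6, 3]
i=5: arr[5] = (6+4)%5 = 0 → [6, 3, 1, 1, 4, 0, 3]
i=6: arr[6] = (3+0)%5 = 3 → [6, 3, 1, 1, 4, 0, 3]
sum = 18

18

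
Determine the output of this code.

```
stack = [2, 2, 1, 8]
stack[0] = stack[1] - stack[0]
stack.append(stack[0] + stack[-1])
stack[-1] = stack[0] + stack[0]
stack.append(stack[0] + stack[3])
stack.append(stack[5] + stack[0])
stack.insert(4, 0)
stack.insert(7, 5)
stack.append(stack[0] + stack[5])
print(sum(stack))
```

32

stack[0] = stack[1]-stack[0] = 2-2 = 0 → [0, 2, 1, 8]
append stack[0]+stack[-1] = 0+8 = 8 → [0, 2, 1, 8, 8]
stack[-1] = stack[0]+stack[0] = 0+0 = 0 → [0, 2, 1, 8, 0]
append stack[0]+stack[3] = 0+8 = 8 → [0, 2, 1, 8, 0, 8]
append stack[5]+stack[0] = 8+0 = 8 → [0, 2, 1, 8, 0, 8, 8]
insert 0 at 4 → [0, 2, 1, 8, 0, 0, 8, 8]
insert 5 at 7 → [0, 2, 1, 8, 0, 0, 8, 5, 8]
append stack[0]+stack[5] = 0+0 = 0 → [0, 2, 1, 8, 0, 0, 8, 5, 8, 0]
sum = 32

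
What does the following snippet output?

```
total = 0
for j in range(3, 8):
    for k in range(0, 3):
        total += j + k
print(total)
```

90

j=3,k=0: total = 0+3 = 3
j=3,k=1: total = 3+4 = 7
j=3,k=2: total = 7+5 = 12
j=4,k=0: total = 12+4 = 16
j=4,k=1: total = 16+5 = 21
j=4,k=2: total = 21+6 = 27
j=5,k=0: total = 27+5 = 32
j=5,k=1: total = 32+6 = 38
j=5,k=2: total = 38+7 = 45
j=6,k=0: total = 45+6 = 51
j=6,k=1: total = 51+7 = 58
j=6,k=2: total = 58+8 = 66
j=7,k=0: total = 66+7 = 73
j=7,k=1: total = 73+8 = 81
j=7,k=2: total = 81+9 = 90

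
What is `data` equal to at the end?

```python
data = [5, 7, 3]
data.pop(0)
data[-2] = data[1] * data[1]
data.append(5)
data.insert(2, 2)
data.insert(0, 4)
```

[4, 9, 3, 2, 5]

pop(0) removes 5 → [7, 3]
data[-2] = data[1]*data[1] = 3*3 = 9 → [9, 3]
append 5 → [9, 3, 5]
insert 2 at 2 → [9, 3, 2, 5]
insert 4 at 0 → [4, 9, 3, 2, 5]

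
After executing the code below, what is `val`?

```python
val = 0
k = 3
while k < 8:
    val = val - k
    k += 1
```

k=3: val = 0-3 = -3
k=4: val = (-3)-4 = -7
k=5: val = (-7)-5 = -12
k=6: val = (-12)-6 = -18
k=7: val = (-18)-7 = -25

-25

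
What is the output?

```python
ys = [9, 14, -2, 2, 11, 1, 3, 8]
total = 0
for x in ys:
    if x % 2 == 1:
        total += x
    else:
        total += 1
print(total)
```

x=9: odd, total = 0+9 = 9
x=14: not odd, total = 9+1 = 10
x=-2: not odd, total = 10+1 = 11
x=2: not odd, total = 11+1 = 12
x=11: odd, total = 12+11 = 23
x=1: odd, total = 23+1 = 24
x=3: odd, total = 24+3 = 27
x=8: not odd, total = 27+1 = 28

28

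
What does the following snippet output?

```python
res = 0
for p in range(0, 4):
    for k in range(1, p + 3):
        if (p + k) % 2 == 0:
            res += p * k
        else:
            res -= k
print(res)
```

30

p=0,k=1: odd sum, res = 0-1 = -1
p=0,k=2: even sum, res = (-1)+0 = -1
p=1,k=1: even sum, res = (-1)+1 = 0
p=1,k=2: odd sum, res = 0-2 = -2
p=1,k=3: even sum, res = (-2)+3 = 1
p=2,k=1: odd sum, res = 1-1 = 0
p=2,k=2: even sum, res = 0+4 = 4
p=2,k=3: odd sum, res = 4-3 = 1
p=2,k=4: even sum, res = 1+8 = 9
p=3,k=1: even sum, res = 9+3 = 12
p=3,k=2: odd sum, res = 12-2 = 10
p=3,k=3: even sum, res = 10+9 = 19
p=3,k=4: odd sum, res = 19-4 = 15
p=3,k=5: even sum, res = 15+15 = 30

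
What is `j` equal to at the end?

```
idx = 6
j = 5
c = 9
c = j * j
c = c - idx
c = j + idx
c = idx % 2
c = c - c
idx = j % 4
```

5

c = 5*5 = 25
c = 25-6 = 19
c = 5+6 = 11
c = 6%2 = 0
c = 0-0 = 0
idx = 5%4 = 1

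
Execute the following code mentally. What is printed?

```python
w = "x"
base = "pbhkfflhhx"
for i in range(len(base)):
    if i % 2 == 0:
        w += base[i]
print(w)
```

i=0: add 'p' → 'xp'
i=1: skip
i=2: add 'h' → 'xph'
i=3: skip
i=4: add 'f' → 'xphf'
i=5: skip
i=6: add 'l' → 'xphfl'
i=7: skip
i=8: add 'h' → 'xphflh'
i=9: skip

xphflh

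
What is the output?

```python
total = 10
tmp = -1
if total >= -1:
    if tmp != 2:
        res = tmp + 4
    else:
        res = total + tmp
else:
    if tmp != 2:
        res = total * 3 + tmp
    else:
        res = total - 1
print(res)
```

total=10, tmp=-1
total >= -1 is True; tmp != 2 is True
→ res = tmp + 4 = 3

3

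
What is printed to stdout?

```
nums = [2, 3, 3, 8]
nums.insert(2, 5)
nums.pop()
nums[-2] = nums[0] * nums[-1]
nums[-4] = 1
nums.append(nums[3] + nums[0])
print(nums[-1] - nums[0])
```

insert 5 at 2 → [2, 3, 5, 3, 8]
pop() removes 8 → [2, 3, 5, 3]
nums[-2] = nums[0]*nums[-1] = 2*3 = 6 → [2, 3, 6, 3]
nums[-4] = 1 → [1, 3, 6, 3]
append nums[3]+nums[0] = 3+1 = 4 → [1, 3, 6, 3, 4]
nums[-1]-nums[0] = 4-1 = 3

3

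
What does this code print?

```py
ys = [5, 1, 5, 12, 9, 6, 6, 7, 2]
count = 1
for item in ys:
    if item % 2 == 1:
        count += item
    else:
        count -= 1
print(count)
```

item=5: odd, count = 1+5 = 6
item=1: odd, count = 6+1 = 7
item=5: odd, count = 7+5 = 12
item=12: not odd, count = 12-1 = 11
item=9: odd, count = 11+9 = 20
item=6: not odd, count = 20-1 = 19
item=6: not odd, count = 19-1 = 18
item=7: odd, count = 18+7 = 25
item=2: not odd, count = 25-1 = 24

24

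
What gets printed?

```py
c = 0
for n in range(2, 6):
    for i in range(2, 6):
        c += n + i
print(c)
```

n=2,i=2: c = 0+4 = 4
n=2,i=3: c = 4+5 = 9
n=2,i=4: c = 9+6 = 15
n=2,i=5: c = 15+7 = 22
n=3,i=2: c = 22+5 = 27
n=3,i=3: c = 27+6 = 33
n=3,i=4: c = 33+7 = 40
n=3,i=5: c = 40+8 = 48
n=4,i=2: c = 48+6 = 54
n=4,i=3: c = 54+7 = 61
n=4,i=4: c = 61+8 = 69
n=4,i=5: c = 69+9 = 78
n=5,i=2: c = 78+7 = 85
n=5,i=3: c = 85+8 = 93
n=5,i=4: c = 93+9 = 102
n=5,i=5: c = 102+10 = 112

112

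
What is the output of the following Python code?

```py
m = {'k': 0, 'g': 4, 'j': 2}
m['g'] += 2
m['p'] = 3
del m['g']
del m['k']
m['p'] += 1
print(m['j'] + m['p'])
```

6

m['g'] = 4+2 = 6 → {'k': 0, 'g': 6, 'j': 2}
m['p'] = 3 → {'k': 0, 'g': 6, 'j': 2, 'p': 3}
del 'g' → {'k': 0, 'j': 2, 'p': 3}
del 'k' → {'j': 2, 'p': 3}
m['p'] = 3+1 = 4 → {'j': 2, 'p': 4}
m['j']+m['p'] = 2+4 = 6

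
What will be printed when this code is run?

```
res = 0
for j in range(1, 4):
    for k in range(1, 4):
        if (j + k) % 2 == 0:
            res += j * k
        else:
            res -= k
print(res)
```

j=1,k=1: even sum, res = 0+1 = 1
j=1,k=2: odd sum, res = 1-2 = -1
j=1,k=3: even sum, res = (-1)+3 = 2
j=2,k=1: odd sum, res = 2-1 = 1
j=2,k=2: even sum, res = 1+4 = 5
j=2,k=3: odd sum, res = 5-3 = 2
j=3,k=1: even sum, res = 2+3 = 5
j=3,k=2: odd sum, res = 5-2 = 3
j=3,k=3: even sum, res = 3+9 = 12

12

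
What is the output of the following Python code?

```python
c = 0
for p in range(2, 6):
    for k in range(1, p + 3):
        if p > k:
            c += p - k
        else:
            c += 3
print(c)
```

56

p=2,k=1: 2>1, c = 0+1 = 1
p=2,k=2: not 2>2, c = 1+3 = 4
p=2,k=3: not 2>3, c = 4+3 = 7
p=2,k=4: not 2>4, c = 7+3 = 10
p=3,k=1: 3>1, c = 10+2 = 12
p=3,k=2: 3>2, c = 12+1 = 13
p=3,k=3: not 3>3, c = 13+3 = 16
p=3,k=4: not 3>4, c = 16+3 = 19
p=3,k=5: not 3>5, c = 19+3 = 22
p=4,k=1: 4>1, c = 22+3 = 25
p=4,k=2: 4>2, c = 25+2 = 27
p=4,k=3: 4>3, c = 27+1 = 28
p=4,k=4: not 4>4, c = 28+3 = 31
p=4,k=5: not 4>5, c = 31+3 = 34
p=4,k=6: not 4>6, c = 34+3 = 37
p=5,k=1: 5>1, c = 37+4 = 41
p=5,k=2: 5>2, c = 41+3 = 44
p=5,k=3: 5>3, c = 44+2 = 46
p=5,k=4: 5>4, c = 46+1 = 47
p=5,k=5: not 5>5, c = 47+3 = 50
p=5,k=6: not 5>6, c = 50+3 = 53
p=5,k=7: not 5>7, c = 53+3 = 56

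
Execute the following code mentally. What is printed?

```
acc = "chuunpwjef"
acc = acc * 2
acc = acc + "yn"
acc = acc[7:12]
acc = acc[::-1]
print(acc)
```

hcfej

repeat ×2 → 'chuunpwjefchuunpwjef'
+ 'yn' → 'chuunpwjefchuunpwjefyn'
slice [7:12] → 'jefch'
reverse → 'hcfej'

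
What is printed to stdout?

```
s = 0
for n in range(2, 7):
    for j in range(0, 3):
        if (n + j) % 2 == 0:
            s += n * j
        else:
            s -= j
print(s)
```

n=2,j=0: even sum, s = 0+0 = 0
n=2,j=1: odd sum, s = 0-1 = -1
n=2,j=2: even sum, s = (-1)+4 = 3
n=3,j=0: odd sum, s = 3-0 = 3
n=3,j=1: even sum, s = 3+3 = 6
n=3,j=2: odd sum, s = 6-2 = 4
n=4,j=0: even sum, s = 4+0 = 4
n=4,j=1: odd sum, s = 4-1 = 3
n=4,j=2: even sum, s = 3+8 = 11
n=5,j=0: odd sum, s = 11-0 = 11
n=5,j=1: even sum, s = 11+5 = 16
n=5,j=2: odd sum, s = 16-2 = 14
n=6,j=0: even sum, s = 14+0 = 14
n=6,j=1: odd sum, s = 14-1 = 13
n=6,j=2: even sum, s = 13+12 = 25

25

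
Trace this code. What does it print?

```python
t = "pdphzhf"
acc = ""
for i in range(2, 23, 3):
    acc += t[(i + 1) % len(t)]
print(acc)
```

i=2: add t[3]='h' → 'h'
i=5: add t[6]='f' → 'hf'
i=8: add t[2]='p' → 'hfp'
i=11: add t[5]='h' → 'hfph'
i=14: add t[1]='d' → 'hfphd'
i=17: add t[4]='z' → 'hfphdz'
i=20: add t[0]='p' → 'hfphdzp'

hfphdzp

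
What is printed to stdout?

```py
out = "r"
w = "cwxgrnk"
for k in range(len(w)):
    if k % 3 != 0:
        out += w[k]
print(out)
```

rwxrn

k=0: skip
k=1: add 'w' → 'rw'
k=2: add 'x' → 'rwx'
k=3: skip
k=4: add 'r' → 'rwxr'
k=5: add 'n' → 'rwxrn'
k=6: skip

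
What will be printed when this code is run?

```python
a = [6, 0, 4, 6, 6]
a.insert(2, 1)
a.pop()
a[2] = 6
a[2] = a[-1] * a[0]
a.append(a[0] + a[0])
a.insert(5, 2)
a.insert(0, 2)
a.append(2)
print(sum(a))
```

70

insert 1 at 2 → [6, 0, 1, 4, 6, 6]
pop() removes 6 → [6, 0, 1, 4, 6]
a[2] = 6 → [6, 0, 6, 4, 6]
a[2] = a[-1]*a[0] = 6*6 = 36 → [6, 0, 36, 4, 6]
append a[0]+a[0] = 6+6 = 12 → [6, 0, 36, 4, 6, 12]
insert 2 at 5 → [6, 0, 36, 4, 6, 2, 12]
insert 2 at 0 → [2, 6, 0, 36, 4, 6, 2, 12]
append 2 → [2, 6, 0, 36, 4, 6, 2, 12, 2]
sum = 70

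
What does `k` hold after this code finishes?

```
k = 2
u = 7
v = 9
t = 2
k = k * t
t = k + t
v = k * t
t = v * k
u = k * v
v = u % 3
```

k = 2*2 = 4
t = 4+2 = 6
v = 4*6 = 24
t = 24*4 = 96
u = 4*24 = 96
v = 96%3 = 0

4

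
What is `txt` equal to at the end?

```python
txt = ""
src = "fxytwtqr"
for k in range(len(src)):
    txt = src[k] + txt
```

'rqtwtyxf'

k=0: prepend 'f' → 'f'
k=1: prepend 'x' → 'xf'
k=2: prepend 'y' → 'yxf'
k=3: prepend 't' → 'tyxf'
k=4: prepend 'w' → 'wtyxf'
k=5: prepend 't' → 'twtyxf'
k=6: prepend 'q' → 'qtwtyxf'
k=7: prepend 'r' → 'rqtwtyxf'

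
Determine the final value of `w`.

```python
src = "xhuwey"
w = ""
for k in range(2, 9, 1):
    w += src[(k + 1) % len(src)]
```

k=2: add src[3]='w' → 'w'
k=3: add src[4]='e' → 'we'
k=4: add src[5]='y' → 'wey'
k=5: add src[0]='x' → 'weyx'
k=6: add src[1]='h' → 'weyxh'
k=7: add src[2]='u' → 'weyxhu'
k=8: add src[3]='w' → 'weyxhuw'

'weyxhuw'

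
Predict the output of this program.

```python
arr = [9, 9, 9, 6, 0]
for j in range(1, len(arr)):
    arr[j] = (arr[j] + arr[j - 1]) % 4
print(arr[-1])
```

1

j=1: arr[1] = (9+9)%4 = 2 → [9, 2, 9, 6, 0]
j=2: arr[2] = (9+2)%4 = 3 → [9, 2, 3, 6, 0]
j=3: arr[3] = (6+3)%4 = 1 → [9, 2, 3, 1, 0]
j=4: arr[4] = (0+1)%4 = 1 → [9, 2, 3, 1, 1]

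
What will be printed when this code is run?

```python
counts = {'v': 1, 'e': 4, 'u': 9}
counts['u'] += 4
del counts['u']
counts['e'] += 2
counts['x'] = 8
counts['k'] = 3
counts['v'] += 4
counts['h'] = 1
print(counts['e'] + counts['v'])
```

11

counts['u'] = 9+4 = 13 → {'v': 1, 'e': 4, 'u': 13}
del 'u' → {'v': 1, 'e': 4}
counts['e'] = 4+2 = 6 → {'v': 1, 'e': 6}
counts['x'] = 8 → {'v': 1, 'e': 6, 'x': 8}
counts['k'] = 3 → {'v': 1, 'e': 6, 'x': 8, 'k': 3}
counts['v'] = 1+4 = 5 → {'v': 5, 'e': 6, 'x': 8, 'k': 3}
counts['h'] = 1 → {'v': 5, 'e': 6, 'x': 8, 'k': 3, 'h': 1}
counts['e']+counts['v'] = 6+5 = 11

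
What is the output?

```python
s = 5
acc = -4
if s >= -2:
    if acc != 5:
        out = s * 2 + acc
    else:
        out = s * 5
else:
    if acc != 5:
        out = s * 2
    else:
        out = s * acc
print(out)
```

6

s=5, acc=-4
s >= -2 is True; acc != 5 is True
→ out = s * 2 + acc = 6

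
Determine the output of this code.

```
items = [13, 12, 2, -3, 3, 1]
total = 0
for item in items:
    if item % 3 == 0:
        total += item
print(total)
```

12

item=13: not %3==0
item=12: %3==0, total = 0+12 = 12
item=2: not %3==0
item=-3: %3==0, total = 12+(-3) = 9
item=3: %3==0, total = 9+3 = 12
item=1: not %3==0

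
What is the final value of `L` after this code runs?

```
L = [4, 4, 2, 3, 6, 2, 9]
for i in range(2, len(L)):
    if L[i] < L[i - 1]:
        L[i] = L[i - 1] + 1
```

[4, 4, 5, 6, 6, 7, 9]

i=2: 2<4, L[2] = 4+1 = 5 → [4, 4, 5, 3, 6, 2, 9]
i=3: 3<5, L[3] = 5+1 = 6 → [4, 4, 5, 6, 6, 2, 9]
i=4: 6>=6, unchanged → [4, 4, 5, 6, 6, 2, 9]
i=5: 2<6, L[5] = 6+1 = 7 → [4, 4, 5, 6, 6, 7, 9]
i=6: 9>=7, unchanged → [4, 4, 5, 6, 6, 7, 9]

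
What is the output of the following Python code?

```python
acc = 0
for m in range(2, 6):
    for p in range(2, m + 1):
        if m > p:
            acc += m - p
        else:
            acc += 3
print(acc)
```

22

m=2,p=2: not 2>2, acc = 0+3 = 3
m=3,p=2: 3>2, acc = 3+1 = 4
m=3,p=3: not 3>3, acc = 4+3 = 7
m=4,p=2: 4>2, acc = 7+2 = 9
m=4,p=3: 4>3, acc = 9+1 = 10
m=4,p=4: not 4>4, acc = 10+3 = 13
m=5,p=2: 5>2, acc = 13+3 = 16
m=5,p=3: 5>3, acc = 16+2 = 18
m=5,p=4: 5>4, acc = 18+1 = 19
m=5,p=5: not 5>5, acc = 19+3 = 22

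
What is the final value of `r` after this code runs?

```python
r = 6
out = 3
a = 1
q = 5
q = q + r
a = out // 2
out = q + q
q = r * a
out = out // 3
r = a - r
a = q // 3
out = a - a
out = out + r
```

-5

q = 5+6 = 11
a = 3//2 = 1
out = 11+11 = 22
q = 6*1 = 6
out = 22//3 = 7
r = 1-6 = -5
a = 6//3 = 2
out = 2-2 = 0
out = 0+(-5) = -5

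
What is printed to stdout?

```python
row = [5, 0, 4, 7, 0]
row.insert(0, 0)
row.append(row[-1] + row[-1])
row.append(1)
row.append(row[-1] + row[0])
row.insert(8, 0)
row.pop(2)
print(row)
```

insert 0 at 0 → [0, 5, 0, 4, 7, 0]
append row[-1]+row[-1] = 0+0 = 0 → [0, 5, 0, 4, 7, 0, 0]
append 1 → [0, 5, 0, 4, 7, 0, 0, 1]
append row[-1]+row[0] = 1+0 = 1 → [0, 5, 0, 4, 7, 0, 0, 1, 1]
insert 0 at 8 → [0, 5, 0, 4, 7, 0, 0, 1, 0, 1]
pop(2) removes 0 → [0, 5, 4, 7, 0, 0, 1, 0, 1]

[0, 5, 4, 7, 0, 0, 1, 0, 1]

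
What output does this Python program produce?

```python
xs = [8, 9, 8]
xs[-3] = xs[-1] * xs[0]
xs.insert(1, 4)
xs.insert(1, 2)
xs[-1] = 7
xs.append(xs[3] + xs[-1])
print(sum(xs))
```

102

xs[-3] = xs[-1]*xs[0] = 8*8 = 64 → [64, 9, 8]
insert 4 at 1 → [64, 4, 9, 8]
insert 2 at 1 → [64, 2, 4, 9, 8]
xs[-1] = 7 → [64, 2, 4, 9, 7]
append xs[3]+xs[-1] = 9+7 = 16 → [64, 2, 4, 9, 7, 16]
sum = 102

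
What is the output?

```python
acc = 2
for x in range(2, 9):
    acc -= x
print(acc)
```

x=2: acc = 2-2 = 0
x=3: acc = 0-3 = -3
x=4: acc = (-3)-4 = -7
x=5: acc = (-7)-5 = -12
x=6: acc = (-12)-6 = -18
x=7: acc = (-18)-7 = -25
x=8: acc = (-25)-8 = -33

-33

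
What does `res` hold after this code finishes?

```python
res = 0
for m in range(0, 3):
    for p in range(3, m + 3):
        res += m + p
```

m=1,p=3: res = 0+4 = 4
m=2,p=3: res = 4+5 = 9
m=2,p=4: res = 9+6 = 15

15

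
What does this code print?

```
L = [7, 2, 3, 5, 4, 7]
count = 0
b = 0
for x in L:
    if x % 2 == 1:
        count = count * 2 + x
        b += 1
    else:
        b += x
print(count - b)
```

x=7: odd, count = 0*2+7 = 7; b=1
x=2: not odd; b=3
x=3: odd, count = 7*2+3 = 17; b=4
x=5: odd, count = 17*2+5 = 39; b=5
x=4: not odd; b=9
x=7: odd, count = 39*2+7 = 85; b=10
count-b = 85-10 = 75

75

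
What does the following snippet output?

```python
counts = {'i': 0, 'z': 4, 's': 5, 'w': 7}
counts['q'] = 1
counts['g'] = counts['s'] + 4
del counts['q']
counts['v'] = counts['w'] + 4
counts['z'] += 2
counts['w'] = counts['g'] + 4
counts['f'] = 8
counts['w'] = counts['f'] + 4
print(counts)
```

{'i': 0, 'z': 6, 's': 5, 'w': 12, 'g': 9, 'v': 11, 'f': 8}

counts['q'] = 1 → {'i': 0, 'z': 4, 's': 5, 'w': 7, 'q': 1}
counts['g'] = counts['s']+4 = 9 → {'i': 0, 'z': 4, 's': 5, 'w': 7, 'q': 1, 'g': 9}
del 'q' → {'i': 0, 'z': 4, 's': 5, 'w': 7, 'g': 9}
counts['v'] = counts['w']+4 = 11 → {'i': 0, 'z': 4, 's': 5, 'w': 7, 'g': 9, 'v': 11}
counts['z'] = 4+2 = 6 → {'i': 0, 'z': 6, 's': 5, 'w': 7, 'g': 9, 'v': 11}
counts['w'] = counts['g']+4 = 13 → {'i': 0, 'z': 6, 's': 5, 'w': 13, 'g': 9, 'v': 11}
counts['f'] = 8 → {'i': 0, 'z': 6, 's': 5, 'w': 13, 'g': 9, 'v': 11, 'f': 8}
counts['w'] = counts['f']+4 = 12 → {'i': 0, 'z': 6, 's': 5, 'w': 12, 'g': 9, 'v': 11, 'f': 8}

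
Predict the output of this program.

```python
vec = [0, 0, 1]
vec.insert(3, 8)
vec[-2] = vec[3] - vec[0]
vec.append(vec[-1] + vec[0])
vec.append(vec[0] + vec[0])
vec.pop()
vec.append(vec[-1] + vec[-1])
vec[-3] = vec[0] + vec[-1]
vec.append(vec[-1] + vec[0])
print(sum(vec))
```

64

insert 8 at 3 → [0, 0, 1, 8]
vec[-2] = vec[3]-vec[0] = 8-0 = 8 → [0, 0, 8, 8]
append vec[-1]+vec[0] = 8+0 = 8 → [0, 0, 8, 8, 8]
append vec[0]+vec[0] = 0+0 = 0 → [0, 0, 8, 8, 8, 0]
pop() removes 0 → [0, 0, 8, 8, 8]
append vec[-1]+vec[-1] = 8+8 = 16 → [0, 0, 8, 8, 8, 16]
vec[-3] = vec[0]+vec[-1] = 0+16 = 16 → [0, 0, 8, 16, 8, 16]
append vec[-1]+vec[0] = 16+0 = 16 → [0, 0, 8, 16, 8, 16, 16]
sum = 64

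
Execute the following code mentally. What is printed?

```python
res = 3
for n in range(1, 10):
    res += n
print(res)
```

n=1: res = 3+1 = 4
n=2: res = 4+2 = 6
n=3: res = 6+3 = 9
n=4: res = 9+4 = 13
n=5: res = 13+5 = 18
n=6: res = 18+6 = 24
n=7: res = 24+7 = 31
n=8: res = 31+8 = 39
n=9: res = 39+9 = 48

48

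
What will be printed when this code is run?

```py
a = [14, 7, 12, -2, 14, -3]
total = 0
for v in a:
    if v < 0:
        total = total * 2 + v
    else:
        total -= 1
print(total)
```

v=14: not <0, total = 0-1 = -1
v=7: not <0, total = (-1)-1 = -2
v=12: not <0, total = (-2)-1 = -3
v=-2: <0, total = (-3)*2+(-2) = -8
v=14: not <0, total = (-8)-1 = -9
v=-3: <0, total = (-9)*2+(-3) = -21

-21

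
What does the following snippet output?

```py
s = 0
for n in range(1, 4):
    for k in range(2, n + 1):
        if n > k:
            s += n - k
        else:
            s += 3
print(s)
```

n=2,k=2: not 2>2, s = 0+3 = 3
n=3,k=2: 3>2, s = 3+1 = 4
n=3,k=3: not 3>3, s = 4+3 = 7

7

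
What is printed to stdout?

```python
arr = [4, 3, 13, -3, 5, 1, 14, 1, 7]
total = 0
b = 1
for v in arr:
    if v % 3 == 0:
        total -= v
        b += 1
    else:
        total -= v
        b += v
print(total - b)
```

v=4: not %3==0, total = 0-4 = -4; b=5
v=3: %3==0, total = (-4)-3 = -7; b=6
v=13: not %3==0, total = (-7)-13 = -20; b=19
v=-3: %3==0, total = (-20)-(-3) = -17; b=20
v=5: not %3==0, total = (-17)-5 = -22; b=25
v=1: not %3==0, total = (-22)-1 = -23; b=26
v=14: not %3==0, total = (-23)-14 = -37; b=40
v=1: not %3==0, total = (-37)-1 = -38; b=41
v=7: not %3==0, total = (-38)-7 = -45; b=48
total-b = (-45)-48 = -93

-93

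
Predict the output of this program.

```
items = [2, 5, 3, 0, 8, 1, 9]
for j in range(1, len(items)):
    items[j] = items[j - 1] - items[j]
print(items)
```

[2, -3, -6, -6, -14, -15, -24]

j=1: items[1] = 2-5 = -3 → [2, -3, 3, 0, 8, 1, 9]
j=2: items[2] = (-3)-3 = -6 → [2, -3, -6, 0, 8, 1, 9]
j=3: items[3] = (-6)-0 = -6 → [2, -3, -6, -6, 8, 1, 9]
j=4: items[4] = (-6)-8 = -14 → [2, -3, -6, -6, -14, 1, 9]
j=5: items[5] = (-14)-1 = -15 → [2, -3, -6, -6, -14, -15, 9]
j=6: items[6] = (-15)-9 = -24 → [2, -3, -6, -6, -14, -15, -24]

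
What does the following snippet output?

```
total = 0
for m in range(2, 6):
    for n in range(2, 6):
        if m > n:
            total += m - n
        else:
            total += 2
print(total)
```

30

m=2,n=2: not 2>2, total = 0+2 = 2
m=2,n=3: not 2>3, total = 2+2 = 4
m=2,n=4: not 2>4, total = 4+2 = 6
m=2,n=5: not 2>5, total = 6+2 = 8
m=3,n=2: 3>2, total = 8+1 = 9
m=3,n=3: not 3>3, total = 9+2 = 11
m=3,n=4: not 3>4, total = 11+2 = 13
m=3,n=5: not 3>5, total = 13+2 = 15
m=4,n=2: 4>2, total = 15+2 = 17
m=4,n=3: 4>3, total = 17+1 = 18
m=4,n=4: not 4>4, total = 18+2 = 20
m=4,n=5: not 4>5, total = 20+2 = 22
m=5,n=2: 5>2, total = 22+3 = 25
m=5,n=3: 5>3, total = 25+2 = 27
m=5,n=4: 5>4, total = 27+1 = 28
m=5,n=5: not 5>5, total = 28+2 = 30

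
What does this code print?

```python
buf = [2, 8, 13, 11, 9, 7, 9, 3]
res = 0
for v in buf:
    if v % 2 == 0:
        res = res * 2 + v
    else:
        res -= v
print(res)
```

-40

v=2: even, res = 0*2+2 = 2
v=8: even, res = 2*2+8 = 12
v=13: not even, res = 12-13 = -1
v=11: not even, res = (-1)-11 = -12
v=9: not even, res = (-12)-9 = -21
v=7: not even, res = (-21)-7 = -28
v=9: not even, res = (-28)-9 = -37
v=3: not even, res = (-37)-3 = -40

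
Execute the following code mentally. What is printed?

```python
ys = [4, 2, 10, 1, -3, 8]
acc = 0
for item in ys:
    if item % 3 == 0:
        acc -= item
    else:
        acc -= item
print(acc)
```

item=4: not %3==0, acc = 0-4 = -4
item=2: not %3==0, acc = (-4)-2 = -6
item=10: not %3==0, acc = (-6)-10 = -16
item=1: not %3==0, acc = (-16)-1 = -17
item=-3: %3==0, acc = (-17)-(-3) = -14
item=8: not %3==0, acc = (-14)-8 = -22

-22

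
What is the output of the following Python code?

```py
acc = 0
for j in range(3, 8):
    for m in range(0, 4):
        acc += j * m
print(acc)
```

150

j=3,m=0: acc = 0+0 = 0
j=3,m=1: acc = 0+3 = 3
j=3,m=2: acc = 3+6 = 9
j=3,m=3: acc = 9+9 = 18
j=4,m=0: acc = 18+0 = 18
j=4,m=1: acc = 18+4 = 22
j=4,m=2: acc = 22+8 = 30
j=4,m=3: acc = 30+12 = 42
j=5,m=0: acc = 42+0 = 42
j=5,m=1: acc = 42+5 = 47
j=5,m=2: acc = 47+10 = 57
j=5,m=3: acc = 57+15 = 72
j=6,m=0: acc = 72+0 = 72
j=6,m=1: acc = 72+6 = 78
j=6,m=2: acc = 78+12 = 90
j=6,m=3: acc = 90+18 = 108
j=7,m=0: acc = 108+0 = 108
j=7,m=1: acc = 108+7 = 115
j=7,m=2: acc = 115+14 = 129
j=7,m=3: acc = 129+21 = 150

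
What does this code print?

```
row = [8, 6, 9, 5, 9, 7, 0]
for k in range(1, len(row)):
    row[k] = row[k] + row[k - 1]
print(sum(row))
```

k=1: row[1] = 6+8 = 14 → [8, 14, 9, 5, 9, 7, 0]
k=2: row[2] = 9+14 = 23 → [8, 14, 23, 5, 9, 7, 0]
k=3: row[3] = 5+23 = 28 → [8, 14, 23, 28, 9, 7, 0]
k=4: row[4] = 9+28 = 37 → [8, 14, 23, 28, 37, 7, 0]
k=5: row[5] = 7+37 = 44 → [8, 14, 23, 28, 37, 44, 0]
k=6: row[6] = 0+44 = 44 → [8, 14, 23, 28, 37, 44, 44]
sum = 198

198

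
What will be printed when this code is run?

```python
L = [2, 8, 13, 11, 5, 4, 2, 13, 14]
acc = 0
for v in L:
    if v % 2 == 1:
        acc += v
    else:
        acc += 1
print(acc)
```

47

v=2: not odd, acc = 0+1 = 1
v=8: not odd, acc = 1+1 = 2
v=13: odd, acc = 2+13 = 15
v=11: odd, acc = 15+11 = 26
v=5: odd, acc = 26+5 = 31
v=4: not odd, acc = 31+1 = 32
v=2: not odd, acc = 32+1 = 33
v=13: odd, acc = 33+13 = 46
v=14: not odd, acc = 46+1 = 47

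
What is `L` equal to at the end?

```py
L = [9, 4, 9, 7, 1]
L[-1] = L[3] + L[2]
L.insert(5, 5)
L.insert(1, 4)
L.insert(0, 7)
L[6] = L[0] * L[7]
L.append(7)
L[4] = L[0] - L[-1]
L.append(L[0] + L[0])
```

L[-1] = L[3]+L[2] = 7+9 = 16 → [9, 4, 9, 7, 16]
insert 5 at 5 → [9, 4, 9, 7, 16, 5]
insert 4 at 1 → [9, 4, 4, 9, 7, 16, 5]
insert 7 at 0 → [7, 9, 4, 4, 9, 7, 16, 5]
L[6] = L[0]*L[7] = 7*5 = 35 → [7, 9, 4, 4, 9, 7, 35, 5]
append 7 → [7, 9, 4, 4, 9, 7, 35, 5, 7]
L[4] = L[0]-L[-1] = 7-7 = 0 → [7, 9, 4, 4, 0, 7, 35, 5, 7]
append L[0]+L[0] = 7+7 = 14 → [7, 9, 4, 4, 0, 7, 35, 5, 7, 14]

[7, 9, 4, 4, 0, 7, 35, 5, 7, 14]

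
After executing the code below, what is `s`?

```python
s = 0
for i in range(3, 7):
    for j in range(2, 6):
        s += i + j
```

i=3,j=2: s = 0+5 = 5
i=3,j=3: s = 5+6 = 11
i=3,j=4: s = 11+7 = 18
i=3,j=5: s = 18+8 = 26
i=4,j=2: s = 26+6 = 32
i=4,j=3: s = 32+7 = 39
i=4,j=4: s = 39+8 = 47
i=4,j=5: s = 47+9 = 56
i=5,j=2: s = 56+7 = 63
i=5,j=3: s = 63+8 = 71
i=5,j=4: s = 71+9 = 80
i=5,j=5: s = 80+10 = 90
i=6,j=2: s = 90+8 = 98
i=6,j=3: s = 98+9 = 107
i=6,j=4: s = 107+10 = 117
i=6,j=5: s = 117+11 = 128

128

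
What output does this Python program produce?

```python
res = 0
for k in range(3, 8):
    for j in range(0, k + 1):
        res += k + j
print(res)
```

240

k=3,j=0: res = 0+3 = 3
k=3,j=1: res = 3+4 = 7
k=3,j=2: res = 7+5 = 12
k=3,j=3: res = 12+6 = 18
k=4,j=0: res = 18+4 = 22
k=4,j=1: res = 22+5 = 27
k=4,j=2: res = 27+6 = 33
k=4,j=3: res = 33+7 = 40
k=4,j=4: res = 40+8 = 48
k=5,j=0: res = 48+5 = 53
k=5,j=1: res = 53+6 = 59
k=5,j=2: res = 59+7 = 66
k=5,j=3: res = 66+8 = 74
k=5,j=4: res = 74+9 = 83
k=5,j=5: res = 83+10 = 93
k=6,j=0: res = 93+6 = 99
k=6,j=1: res = 99+7 = 106
k=6,j=2: res = 106+8 = 114
k=6,j=3: res = 114+9 = 123
k=6,j=4: res = 123+10 = 133
k=6,j=5: res = 133+11 = 144
k=6,j=6: res = 144+12 = 156
k=7,j=0: res = 156+7 = 163
k=7,j=1: res = 163+8 = 171
k=7,j=2: res = 171+9 = 180
k=7,j=3: res = 180+10 = 190
k=7,j=4: res = 190+11 = 201
k=7,j=5: res = 201+12 = 213
k=7,j=6: res = 213+13 = 226
k=7,j=7: res = 226+14 = 240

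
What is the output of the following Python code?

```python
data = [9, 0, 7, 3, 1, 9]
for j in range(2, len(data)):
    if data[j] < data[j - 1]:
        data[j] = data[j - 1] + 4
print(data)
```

[9, 0, 7, 11, 15, 19]

j=2: 7>=0, unchanged → [9, 0, 7, 3, 1, 9]
j=3: 3<7, data[3] = 7+4 = 11 → [9, 0, 7, 11, 1, 9]
j=4: 1<11, data[4] = 11+4 = 15 → [9, 0, 7, 11, 15, 9]
j=5: 9<15, data[5] = 15+4 = 19 → [9, 0, 7, 11, 15, 19]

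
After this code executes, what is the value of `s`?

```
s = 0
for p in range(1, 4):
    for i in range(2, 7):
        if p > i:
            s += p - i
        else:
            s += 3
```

p=1,i=2: not 1>2, s = 0+3 = 3
p=1,i=3: not 1>3, s = 3+3 = 6
p=1,i=4: not 1>4, s = 6+3 = 9
p=1,i=5: not 1>5, s = 9+3 = 12
p=1,i=6: not 1>6, s = 12+3 = 15
p=2,i=2: not 2>2, s = 15+3 = 18
p=2,i=3: not 2>3, s = 18+3 = 21
p=2,i=4: not 2>4, s = 21+3 = 24
p=2,i=5: not 2>5, s = 24+3 = 27
p=2,i=6: not 2>6, s = 27+3 = 30
p=3,i=2: 3>2, s = 30+1 = 31
p=3,i=3: not 3>3, s = 31+3 = 34
p=3,i=4: not 3>4, s = 34+3 = 37
p=3,i=5: not 3>5, s = 37+3 = 40
p=3,i=6: not 3>6, s = 40+3 = 43

43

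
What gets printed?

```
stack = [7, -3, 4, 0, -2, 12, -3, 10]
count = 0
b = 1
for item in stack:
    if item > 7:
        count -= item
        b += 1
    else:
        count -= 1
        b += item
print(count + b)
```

item=7: not >7, count = 0-1 = -1; b=8
item=-3: not >7, count = (-1)-1 = -2; b=5
item=4: not >7, count = (-2)-1 = -3; b=9
item=0: not >7, count = (-3)-1 = -4; b=9
item=-2: not >7, count = (-4)-1 = -5; b=7
item=12: >7, count = (-5)-12 = -17; b=8
item=-3: not >7, count = (-17)-1 = -18; b=5
item=10: >7, count = (-18)-10 = -28; b=6
count+b = (-28)+6 = -22

-22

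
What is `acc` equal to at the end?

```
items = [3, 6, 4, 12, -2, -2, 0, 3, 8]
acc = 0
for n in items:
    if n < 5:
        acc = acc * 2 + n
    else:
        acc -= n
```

n=3: <5, acc = 0*2+3 = 3
n=6: not <5, acc = 3-6 = -3
n=4: <5, acc = (-3)*2+4 = -2
n=12: not <5, acc = (-2)-12 = -14
n=-2: <5, acc = (-14)*2+(-2) = -30
n=-2: <5, acc = (-30)*2+(-2) = -62
n=0: <5, acc = (-62)*2+0 = -124
n=3: <5, acc = (-124)*2+3 = -245
n=8: not <5, acc = (-245)-8 = -253

-253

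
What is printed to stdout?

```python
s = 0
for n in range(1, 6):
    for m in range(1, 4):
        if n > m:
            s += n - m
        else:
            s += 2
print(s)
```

n=1,m=1: not 1>1, s = 0+2 = 2
n=1,m=2: not 1>2, s = 2+2 = 4
n=1,m=3: not 1>3, s = 4+2 = 6
n=2,m=1: 2>1, s = 6+1 = 7
n=2,m=2: not 2>2, s = 7+2 = 9
n=2,m=3: not 2>3, s = 9+2 = 11
n=3,m=1: 3>1, s = 11+2 = 13
n=3,m=2: 3>2, s = 13+1 = 14
n=3,m=3: not 3>3, s = 14+2 = 16
n=4,m=1: 4>1, s = 16+3 = 19
n=4,m=2: 4>2, s = 19+2 = 21
n=4,m=3: 4>3, s = 21+1 = 22
n=5,m=1: 5>1, s = 22+4 = 26
n=5,m=2: 5>2, s = 26+3 = 29
n=5,m=3: 5>3, s = 29+2 = 31

31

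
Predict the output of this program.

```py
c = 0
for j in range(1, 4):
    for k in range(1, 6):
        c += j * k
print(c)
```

90

j=1,k=1: c = 0+1 = 1
j=1,k=2: c = 1+2 = 3
j=1,k=3: c = 3+3 = 6
j=1,k=4: c = 6+4 = 10
j=1,k=5: c = 10+5 = 15
j=2,k=1: c = 15+2 = 17
j=2,k=2: c = 17+4 = 21
j=2,k=3: c = 21+6 = 27
j=2,k=4: c = 27+8 = 35
j=2,k=5: c = 35+10 = 45
j=3,k=1: c = 45+3 = 48
j=3,k=2: c = 48+6 = 54
j=3,k=3: c = 54+9 = 63
j=3,k=4: c = 63+12 = 75
j=3,k=5: c = 75+15 = 90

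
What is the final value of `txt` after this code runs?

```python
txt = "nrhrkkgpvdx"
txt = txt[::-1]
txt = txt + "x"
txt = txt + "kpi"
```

'xdvpgkkrhrnxkpi'

reverse → 'xdvpgkkrhrn'
+ 'x' → 'xdvpgkkrhrnx'
+ 'kpi' → 'xdvpgkkrhrnxkpi'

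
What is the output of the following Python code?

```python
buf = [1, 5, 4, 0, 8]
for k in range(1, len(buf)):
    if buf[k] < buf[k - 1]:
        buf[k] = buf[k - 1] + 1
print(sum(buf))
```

27

k=1: 5>=1, unchanged → [1, 5, 4, 0, 8]
k=2: 4<5, buf[2] = 5+1 = 6 → [1, 5, 6, 0, 8]
k=3: 0<6, buf[3] = 6+1 = 7 → [1, 5, 6, 7, 8]
k=4: 8>=7, unchanged → [1, 5, 6, 7, 8]
sum = 27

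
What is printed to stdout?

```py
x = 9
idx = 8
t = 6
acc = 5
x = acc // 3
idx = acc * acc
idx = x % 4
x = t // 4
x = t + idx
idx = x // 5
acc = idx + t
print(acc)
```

x = 5//3 = 1
idx = 5*5 = 25
idx = 1%4 = 1
x = 6//4 = 1
x = 6+1 = 7
idx = 7//5 = 1
acc = 1+6 = 7

7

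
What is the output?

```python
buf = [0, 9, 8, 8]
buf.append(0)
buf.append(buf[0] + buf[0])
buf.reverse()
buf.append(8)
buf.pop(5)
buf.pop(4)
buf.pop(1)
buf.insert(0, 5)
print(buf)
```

append 0 → [0, 9, 8, 8, 0]
append buf[0]+buf[0] = 0+0 = 0 → [0, 9, 8, 8, 0, 0]
reverse → [0, 0, 8, 8, 9, 0]
append 8 → [0, 0, 8, 8, 9, 0, 8]
pop(5) removes 0 → [0, 0, 8, 8, 9, 8]
pop(4) removes 9 → [0, 0, 8, 8, 8]
pop(1) removes 0 → [0, 8, 8, 8]
insert 5 at 0 → [5, 0, 8, 8, 8]

[5, 0, 8, 8, 8]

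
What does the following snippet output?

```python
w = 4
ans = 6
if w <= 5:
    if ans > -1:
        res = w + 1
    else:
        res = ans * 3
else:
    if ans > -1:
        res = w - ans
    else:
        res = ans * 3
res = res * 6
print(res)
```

w=4, ans=6
w <= 5 is True; ans > -1 is True
→ res = w + 1 = 5
res = 5*6 = 30

30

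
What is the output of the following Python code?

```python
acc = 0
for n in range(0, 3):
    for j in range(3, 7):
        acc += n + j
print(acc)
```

66

n=0,j=3: acc = 0+3 = 3
n=0,j=4: acc = 3+4 = 7
n=0,j=5: acc = 7+5 = 12
n=0,j=6: acc = 12+6 = 18
n=1,j=3: acc = 18+4 = 22
n=1,j=4: acc = 22+5 = 27
n=1,j=5: acc = 27+6 = 33
n=1,j=6: acc = 33+7 = 40
n=2,j=3: acc = 40+5 = 45
n=2,j=4: acc = 45+6 = 51
n=2,j=5: acc = 51+7 = 58
n=2,j=6: acc = 58+8 = 66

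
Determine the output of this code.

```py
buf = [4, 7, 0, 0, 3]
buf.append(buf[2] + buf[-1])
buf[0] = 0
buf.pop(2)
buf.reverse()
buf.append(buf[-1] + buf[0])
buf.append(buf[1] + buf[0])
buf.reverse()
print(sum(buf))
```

append buf[2]+buf[-1] = 0+3 = 3 → [4, 7, 0, 0, 3, 3]
buf[0] = 0 → [0, 7, 0, 0, 3, 3]
pop(2) removes 0 → [0, 7, 0, 3, 3]
reverse → [3, 3, 0, 7, 0]
append buf[-1]+buf[0] = 0+3 = 3 → [3, 3, 0, 7, 0, 3]
append buf[1]+buf[0] = 3+3 = 6 → [3, 3, 0, 7, 0, 3, 6]
reverse → [6, 3, 0, 7, 0, 3, 3]
sum = 22

22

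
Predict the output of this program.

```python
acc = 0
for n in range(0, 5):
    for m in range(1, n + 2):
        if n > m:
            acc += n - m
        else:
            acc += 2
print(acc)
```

28

n=0,m=1: not 0>1, acc = 0+2 = 2
n=1,m=1: not 1>1, acc = 2+2 = 4
n=1,m=2: not 1>2, acc = 4+2 = 6
n=2,m=1: 2>1, acc = 6+1 = 7
n=2,m=2: not 2>2, acc = 7+2 = 9
n=2,m=3: not 2>3, acc = 9+2 = 11
n=3,m=1: 3>1, acc = 11+2 = 13
n=3,m=2: 3>2, acc = 13+1 = 14
n=3,m=3: not 3>3, acc = 14+2 = 16
n=3,m=4: not 3>4, acc = 16+2 = 18
n=4,m=1: 4>1, acc = 18+3 = 21
n=4,m=2: 4>2, acc = 21+2 = 23
n=4,m=3: 4>3, acc = 23+1 = 24
n=4,m=4: not 4>4, acc = 24+2 = 26
n=4,m=5: not 4>5, acc = 26+2 = 28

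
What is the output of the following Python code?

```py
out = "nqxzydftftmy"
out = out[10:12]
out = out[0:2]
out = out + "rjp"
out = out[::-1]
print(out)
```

pjrym

slice [10:12] → 'my'
slice [0:2] → 'my'
+ 'rjp' → 'myrjp'
reverse → 'pjrym'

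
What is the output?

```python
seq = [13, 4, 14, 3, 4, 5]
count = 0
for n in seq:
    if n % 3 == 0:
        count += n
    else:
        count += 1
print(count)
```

8

n=13: not %3==0, count = 0+1 = 1
n=4: not %3==0, count = 1+1 = 2
n=14: not %3==0, count = 2+1 = 3
n=3: %3==0, count = 3+3 = 6
n=4: not %3==0, count = 6+1 = 7
n=5: not %3==0, count = 7+1 = 8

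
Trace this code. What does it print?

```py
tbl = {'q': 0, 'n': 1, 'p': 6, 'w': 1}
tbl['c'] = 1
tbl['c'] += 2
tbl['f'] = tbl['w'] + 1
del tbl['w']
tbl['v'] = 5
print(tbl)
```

tbl['c'] = 1 → {'q': 0, 'n': 1, 'p': 6, 'w': 1, 'c': 1}
tbl['c'] = 1+2 = 3 → {'q': 0, 'n': 1, 'p': 6, 'w': 1, 'c': 3}
tbl['f'] = tbl['w']+1 = 2 → {'q': 0, 'n': 1, 'p': 6, 'w': 1, 'c': 3, 'f': 2}
del 'w' → {'q': 0, 'n': 1, 'p': 6, 'c': 3, 'f': 2}
tbl['v'] = 5 → {'q': 0, 'n': 1, 'p': 6, 'c': 3, 'f': 2, 'v': 5}

{'q': 0, 'n': 1, 'p': 6, 'c': 3, 'f': 2, 'v': 5}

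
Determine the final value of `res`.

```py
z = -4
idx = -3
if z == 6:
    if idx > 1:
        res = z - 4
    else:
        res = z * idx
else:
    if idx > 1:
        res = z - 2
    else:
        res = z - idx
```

z=-4, idx=-3
z == 6 is False; idx > 1 is False
→ res = z - idx = -1

-1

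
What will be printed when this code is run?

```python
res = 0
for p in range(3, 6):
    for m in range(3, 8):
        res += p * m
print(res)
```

p=3,m=3: res = 0+9 = 9
p=3,m=4: res = 9+12 = 21
p=3,m=5: res = 21+15 = 36
p=3,m=6: res = 36+18 = 54
p=3,m=7: res = 54+21 = 75
p=4,m=3: res = 75+12 = 87
p=4,m=4: res = 87+16 = 103
p=4,m=5: res = 103+20 = 123
p=4,m=6: res = 123+24 = 147
p=4,m=7: res = 147+28 = 175
p=5,m=3: res = 175+15 = 190
p=5,m=4: res = 190+20 = 210
p=5,m=5: res = 210+25 = 235
p=5,m=6: res = 235+30 = 265
p=5,m=7: res = 265+35 = 300

300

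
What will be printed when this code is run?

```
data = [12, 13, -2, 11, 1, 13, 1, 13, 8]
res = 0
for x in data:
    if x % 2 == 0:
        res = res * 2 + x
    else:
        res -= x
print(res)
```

x=12: even, res = 0*2+12 = 12
x=13: not even, res = 12-13 = -1
x=-2: even, res = (-1)*2+(-2) = -4
x=11: not even, res = (-4)-11 = -15
x=1: not even, res = (-15)-1 = -16
x=13: not even, res = (-16)-13 = -29
x=1: not even, res = (-29)-1 = -30
x=13: not even, res = (-30)-13 = -43
x=8: even, res = (-43)*2+8 = -78

-78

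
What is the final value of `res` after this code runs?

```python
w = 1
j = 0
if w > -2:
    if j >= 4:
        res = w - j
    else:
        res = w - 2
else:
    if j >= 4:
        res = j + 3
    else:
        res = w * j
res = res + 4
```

w=1, j=0
w > -2 is True; j >= 4 is False
→ res = w - 2 = -1
res = (-1)+4 = 3

3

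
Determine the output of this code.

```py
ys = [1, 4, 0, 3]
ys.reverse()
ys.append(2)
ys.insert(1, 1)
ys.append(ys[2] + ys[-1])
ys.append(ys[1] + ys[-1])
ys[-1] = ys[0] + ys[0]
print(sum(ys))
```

19

reverse → [3, 0, 4, 1]
append 2 → [3, 0, 4, 1, 2]
insert 1 at 1 → [3, 1, 0, 4, 1, 2]
append ys[2]+ys[-1] = 0+2 = 2 → [3, 1, 0, 4, 1, 2, 2]
append ys[1]+ys[-1] = 1+2 = 3 → [3, 1, 0, 4, 1, 2, 2, 3]
ys[-1] = ys[0]+ys[0] = 3+3 = 6 → [3, 1, 0, 4, 1, 2, 2, 6]
sum = 19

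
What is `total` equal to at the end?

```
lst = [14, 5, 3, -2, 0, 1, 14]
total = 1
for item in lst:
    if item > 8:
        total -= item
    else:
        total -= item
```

item=14: >8, total = 1-14 = -13
item=5: not >8, total = (-13)-5 = -18
item=3: not >8, total = (-18)-3 = -21
item=-2: not >8, total = (-21)-(-2) = -19
item=0: not >8, total = (-19)-0 = -19
item=1: not >8, total = (-19)-1 = -20
item=14: >8, total = (-20)-14 = -34

-34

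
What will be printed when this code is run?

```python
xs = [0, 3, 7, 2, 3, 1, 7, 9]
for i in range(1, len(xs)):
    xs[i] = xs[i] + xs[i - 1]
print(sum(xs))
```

111

i=1: xs[1] = 3+0 = 3 → [0, 3, 7, 2, 3, 1, 7, 9]
i=2: xs[2] = 7+3 = 10 → [0, 3, 10, 2, 3, 1, 7, 9]
i=3: xs[3] = 2+10 = 12 → [0, 3, 10, 12, 3, 1, 7, 9]
i=4: xs[4] = 3+12 = 15 → [0, 3, 10, 12, 15, 1, 7, 9]
i=5: xs[5] = 1+15 = 16 → [0, 3, 10, 12, 15, 16, 7, 9]
i=6: xs[6] = 7+16 = 23 → [0, 3, 10, 12, 15, 16, 23, 9]
i=7: xs[7] = 9+23 = 32 → [0, 3, 10, 12, 15, 16, 23, 32]
sum = 111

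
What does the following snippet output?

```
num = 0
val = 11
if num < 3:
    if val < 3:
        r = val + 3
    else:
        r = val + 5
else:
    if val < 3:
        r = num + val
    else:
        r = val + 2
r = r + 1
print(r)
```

17

num=0, val=11
num < 3 is True; val < 3 is False
→ r = val + 5 = 16
r = 16+1 = 17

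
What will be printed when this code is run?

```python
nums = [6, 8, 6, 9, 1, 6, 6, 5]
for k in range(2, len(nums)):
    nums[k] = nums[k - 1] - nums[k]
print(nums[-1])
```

k=2: nums[2] = 8-6 = 2 → [6, 8, 2, 9, 1, 6, 6, 5]
k=3: nums[3] = 2-9 = -7 → [6, 8, 2, -7, 1, 6, 6, 5]
k=4: nums[4] = (-7)-1 = -8 → [6, 8, 2, -7, -8, 6, 6, 5]
k=5: nums[5] = (-8)-6 = -14 → [6, 8, 2, -7, -8, -14, 6, 5]
k=6: nums[6] = (-14)-6 = -20 → [6, 8, 2, -7, -8, -14, -20, 5]
k=7: nums[7] = (-20)-5 = -25 → [6, 8, 2, -7, -8, -14, -20, -25]

-25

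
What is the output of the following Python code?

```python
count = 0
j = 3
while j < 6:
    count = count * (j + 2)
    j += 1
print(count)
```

j=3: count = 0*5 = 0
j=4: count = 0*6 = 0
j=5: count = 0*7 = 0

0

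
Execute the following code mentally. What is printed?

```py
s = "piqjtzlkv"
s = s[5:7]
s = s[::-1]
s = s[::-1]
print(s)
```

zl

slice [5:7] → 'zl'
reverse → 'lz'
reverse → 'zl'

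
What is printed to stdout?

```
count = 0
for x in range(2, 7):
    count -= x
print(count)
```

-20

x=2: count = 0-2 = -2
x=3: count = (-2)-3 = -5
x=4: count = (-5)-4 = -9
x=5: count = (-9)-5 = -14
x=6: count = (-14)-6 = -20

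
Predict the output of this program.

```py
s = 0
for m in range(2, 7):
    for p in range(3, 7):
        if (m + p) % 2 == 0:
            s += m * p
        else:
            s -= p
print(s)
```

140

m=2,p=3: odd sum, s = 0-3 = -3
m=2,p=4: even sum, s = (-3)+8 = 5
m=2,p=5: odd sum, s = 5-5 = 0
m=2,p=6: even sum, s = 0+12 = 12
m=3,p=3: even sum, s = 12+9 = 21
m=3,p=4: odd sum, s = 21-4 = 17
m=3,p=5: even sum, s = 17+15 = 32
m=3,p=6: odd sum, s = 32-6 = 26
m=4,p=3: odd sum, s = 26-3 = 23
m=4,p=4: even sum, s = 23+16 = 39
m=4,p=5: odd sum, s = 39-5 = 34
m=4,p=6: even sum, s = 34+24 = 58
m=5,p=3: even sum, s = 58+15 = 73
m=5,p=4: odd sum, s = 73-4 = 69
m=5,p=5: even sum, s = 69+25 = 94
m=5,p=6: odd sum, s = 94-6 = 88
m=6,p=3: odd sum, s = 88-3 = 85
m=6,p=4: even sum, s = 85+24 = 109
m=6,p=5: odd sum, s = 109-5 = 104
m=6,p=6: even sum, s = 104+36 = 140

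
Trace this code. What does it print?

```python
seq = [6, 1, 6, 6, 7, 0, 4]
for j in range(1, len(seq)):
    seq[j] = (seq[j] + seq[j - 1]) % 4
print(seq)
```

j=1: seq[1] = (1+6)%4 = 3 → [6, 3, 6, 6, 7, 0, 4]
j=2: seq[2] = (6+3)%4 = 1 → [6, 3, 1, 6, 7, 0, 4]
j=3: seq[3] = (6+1)%4 = 3 → [6, 3, 1, 3, 7, 0, 4]
j=4: seq[4] = (7+3)%4 = 2 → [6, 3, 1, 3, 2, 0, 4]
j=5: seq[5] = (0+2)%4 = 2 → [6, 3, 1, 3, 2, 2, 4]
j=6: seq[6] = (4+2)%4 = 2 → [6, 3, 1, 3, 2, 2, 2]

[6, 3, 1, 3, 2, 2, 2]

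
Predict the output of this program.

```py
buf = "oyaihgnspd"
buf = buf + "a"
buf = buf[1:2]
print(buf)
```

+ 'a' → 'oyaihgnspda'
slice [1:2] → 'y'

y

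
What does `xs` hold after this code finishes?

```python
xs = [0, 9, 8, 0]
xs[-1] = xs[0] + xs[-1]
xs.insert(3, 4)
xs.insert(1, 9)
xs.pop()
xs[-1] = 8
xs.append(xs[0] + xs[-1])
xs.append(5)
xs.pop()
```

[0, 9, 9, 8, 8, 8]

xs[-1] = xs[0]+xs[-1] = 0+0 = 0 → [0, 9, 8, 0]
insert 4 at 3 → [0, 9, 8, 4, 0]
insert 9 at 1 → [0, 9, 9, 8, 4, 0]
pop() removes 0 → [0, 9, 9, 8, 4]
xs[-1] = 8 → [0, 9, 9, 8, 8]
append xs[0]+xs[-1] = 0+8 = 8 → [0, 9, 9, 8, 8, 8]
append 5 → [0, 9, 9, 8, 8, 8, 5]
pop() removes 5 → [0, 9, 9, 8, 8, 8]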